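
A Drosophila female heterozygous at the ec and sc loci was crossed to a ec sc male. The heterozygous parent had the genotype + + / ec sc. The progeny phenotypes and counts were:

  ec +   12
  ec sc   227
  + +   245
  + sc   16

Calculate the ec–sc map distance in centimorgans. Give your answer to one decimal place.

The recombinant classes are + sc and ec +: 16 + 12 = 28.
Recombination frequency = 28/500 = 0.0560 ≈ 5.6%, i.e. 5.6 centimorgans.

5.6 centimorgans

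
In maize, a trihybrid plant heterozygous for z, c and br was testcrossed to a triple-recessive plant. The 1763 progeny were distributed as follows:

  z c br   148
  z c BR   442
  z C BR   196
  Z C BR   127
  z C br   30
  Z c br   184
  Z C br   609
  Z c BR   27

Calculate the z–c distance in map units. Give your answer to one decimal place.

24.8 map units

The two most frequent reciprocal classes, z c BR and Z C br, are the parental types, so the F1 was z c BR / Z C br.
The two rarest classes, Z c BR and z C br, are the double crossovers. Comparing them with the parentals, only the z allele has switched, so z is the middle locus and the order is c – z – br.
Crossovers in the c–z interval produce the single-crossover classes z C BR and Z c br (196 + 184 = 380) plus the double crossovers (57).
RF(c–z) = (380 + 57) / 1763 = 437/1763 = 0.2479 → 24.8 map units.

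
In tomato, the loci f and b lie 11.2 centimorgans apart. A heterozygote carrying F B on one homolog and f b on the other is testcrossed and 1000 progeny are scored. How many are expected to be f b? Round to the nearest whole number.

444

A map distance of 11.2 centimorgans corresponds to a recombination frequency of 0.112.
The F1 is F B / f b, so f b is a parental gamete class with expected frequency (1 − r)/2 = 0.888/2 = 0.4440.
Expected number = 0.4440 × 1000 = 444.00 ≈ 444.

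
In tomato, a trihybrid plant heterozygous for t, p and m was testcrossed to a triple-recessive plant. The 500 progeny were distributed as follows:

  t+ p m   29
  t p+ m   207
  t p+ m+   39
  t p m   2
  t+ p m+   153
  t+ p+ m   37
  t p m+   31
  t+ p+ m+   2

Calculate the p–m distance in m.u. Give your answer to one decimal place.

14.4 m.u.

The two most frequent reciprocal classes, t+ p m+ and t p+ m, are the parental types, so the F1 was t+ p m+ / t p+ m.
The two rarest classes, t+ p+ m+ and t p m, are the double crossovers. Comparing them with the parentals, only the p allele has switched, so p is the middle locus and the order is t – p – m.
Crossovers in the p–m interval produce the single-crossover classes t+ p m and t p+ m+ (29 + 39 = 68) plus the double crossovers (4).
RF(p–m) = (68 + 4) / 500 = 72/500 = 0.1440 → 14.4 m.u.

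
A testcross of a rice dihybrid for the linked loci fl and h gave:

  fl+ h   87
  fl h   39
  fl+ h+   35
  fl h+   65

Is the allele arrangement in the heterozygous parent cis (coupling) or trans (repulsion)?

The two most frequent classes are fl+ h (87) and fl h+ (65); these are the parental (non-recombinant) types.
So the F1 carried fl+ h on one chromosome and fl h+ on the other — the recessive alleles are on opposite chromosomes (trans / repulsion).

trans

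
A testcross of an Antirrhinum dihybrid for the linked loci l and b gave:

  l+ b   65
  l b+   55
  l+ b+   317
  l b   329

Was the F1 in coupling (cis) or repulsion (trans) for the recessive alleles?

cis

The two most frequent classes are l+ b+ (317) and l b (329); these are the parental (non-recombinant) types.
So the F1 carried l+ b+ on one chromosome and l b on the other — the recessive alleles are on the same chromosome (cis / coupling).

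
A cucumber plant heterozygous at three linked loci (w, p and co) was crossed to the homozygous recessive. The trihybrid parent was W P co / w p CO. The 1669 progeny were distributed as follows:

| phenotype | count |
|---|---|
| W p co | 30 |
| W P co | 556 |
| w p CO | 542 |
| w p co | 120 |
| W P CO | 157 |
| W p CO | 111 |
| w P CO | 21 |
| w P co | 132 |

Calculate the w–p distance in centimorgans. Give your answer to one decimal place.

The two rarest classes, W p co and w P CO, are the double crossovers. Comparing them with the parentals, only the p allele has switched, so p is the middle locus and the order is co – p – w.
Crossovers in the p–w interval produce the single-crossover classes w P co and W p CO (132 + 111 = 243) plus the double crossovers (51).
RF(p–w) = (243 + 51) / 1669 = 294/1669 = 0.1762 → 17.6 centimorgans.

17.6 centimorgans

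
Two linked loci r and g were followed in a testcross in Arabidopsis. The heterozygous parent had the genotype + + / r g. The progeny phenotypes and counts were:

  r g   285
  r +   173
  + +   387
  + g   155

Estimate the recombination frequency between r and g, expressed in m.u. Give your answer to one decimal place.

The recombinant classes are + g and r +: 155 + 173 = 328.
Recombination frequency = 328/1000 = 0.3280 ≈ 32.8%, i.e. 32.8 m.u.

32.8 m.u.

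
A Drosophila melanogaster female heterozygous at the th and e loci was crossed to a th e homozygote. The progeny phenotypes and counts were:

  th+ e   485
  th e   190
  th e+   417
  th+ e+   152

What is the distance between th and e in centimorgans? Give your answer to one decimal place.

27.5 centimorgans

The two most frequent classes, th+ e (485) and th e+ (417), are the parental types, so the F1 was th+ e / th e+.
The recombinant classes are th+ e+ and th e: 152 + 190 = 342.
Recombination frequency = 342/1244 = 0.2749 ≈ 27.5%, i.e. 27.5 centimorgans.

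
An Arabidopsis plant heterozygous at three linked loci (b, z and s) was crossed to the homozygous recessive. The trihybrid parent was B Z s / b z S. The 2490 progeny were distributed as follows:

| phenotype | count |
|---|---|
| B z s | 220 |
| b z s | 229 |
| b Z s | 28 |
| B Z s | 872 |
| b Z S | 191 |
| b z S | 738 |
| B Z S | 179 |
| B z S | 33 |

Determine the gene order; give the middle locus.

The two rarest classes, b Z s and B z S, are the double crossovers. Comparing them with the parentals, only the b allele has switched, so b is the middle locus and the order is s – b – z.

b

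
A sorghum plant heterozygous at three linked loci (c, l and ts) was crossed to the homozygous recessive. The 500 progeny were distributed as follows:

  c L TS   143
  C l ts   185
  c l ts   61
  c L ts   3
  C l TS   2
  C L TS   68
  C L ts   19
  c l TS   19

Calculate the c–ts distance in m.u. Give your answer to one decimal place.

The two most frequent reciprocal classes, C l ts and c L TS, are the parental types, so the F1 was C l ts / c L TS.
The two rarest classes, C l TS and c L ts, are the double crossovers. Comparing them with the parentals, only the ts allele has switched, so ts is the middle locus and the order is l – ts – c.
Crossovers in the ts–c interval produce the single-crossover classes c l ts and C L TS (61 + 68 = 129) plus the double crossovers (5).
RF(ts–c) = (129 + 5) / 500 = 134/500 = 0.2680 → 26.8 m.u.

26.8 m.u.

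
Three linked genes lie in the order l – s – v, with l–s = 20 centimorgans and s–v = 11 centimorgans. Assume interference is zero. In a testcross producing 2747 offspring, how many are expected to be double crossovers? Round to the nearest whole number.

Map distances give recombination frequencies of 0.200 and 0.110 for the two intervals.
With no interference, expected double-crossover frequency = 0.200 × 0.110 = 0.02200.
Expected number = 0.02200 × 2747 = 60.43 ≈ 60.

60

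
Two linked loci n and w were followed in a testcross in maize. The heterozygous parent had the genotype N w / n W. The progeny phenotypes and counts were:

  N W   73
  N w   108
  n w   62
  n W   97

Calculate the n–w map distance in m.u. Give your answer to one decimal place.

The recombinant classes are N W and n w: 73 + 62 = 135.
Recombination frequency = 135/340 = 0.3971 ≈ 39.7%, i.e. 39.7 m.u.

39.7 m.u.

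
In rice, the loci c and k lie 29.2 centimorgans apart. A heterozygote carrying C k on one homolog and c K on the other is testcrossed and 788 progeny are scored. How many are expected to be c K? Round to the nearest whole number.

A map distance of 29.2 centimorgans corresponds to a recombination frequency of 0.292.
The F1 is C k / c K, so c K is a parental gamete class with expected frequency (1 − r)/2 = 0.708/2 = 0.3540.
Expected number = 0.3540 × 788 = 278.95 ≈ 279.

279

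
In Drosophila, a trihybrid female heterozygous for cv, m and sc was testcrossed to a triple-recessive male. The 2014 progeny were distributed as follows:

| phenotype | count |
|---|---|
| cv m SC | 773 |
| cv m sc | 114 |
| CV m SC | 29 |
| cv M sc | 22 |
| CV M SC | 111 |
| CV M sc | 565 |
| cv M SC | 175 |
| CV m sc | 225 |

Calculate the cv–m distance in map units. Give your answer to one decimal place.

The two most frequent reciprocal classes, CV M sc and cv m SC, are the parental types, so the F1 was CV M sc / cv m SC.
The two rarest classes, cv M sc and CV m SC, are the double crossovers. Comparing them with the parentals, only the cv allele has switched, so cv is the middle locus and the order is sc – cv – m.
Crossovers in the cv–m interval produce the single-crossover classes CV m sc and cv M SC (225 + 175 = 400) plus the double crossovers (51).
RF(cv–m) = (400 + 51) / 2014 = 451/2014 = 0.2239 → 22.4 map units.

22.4 map units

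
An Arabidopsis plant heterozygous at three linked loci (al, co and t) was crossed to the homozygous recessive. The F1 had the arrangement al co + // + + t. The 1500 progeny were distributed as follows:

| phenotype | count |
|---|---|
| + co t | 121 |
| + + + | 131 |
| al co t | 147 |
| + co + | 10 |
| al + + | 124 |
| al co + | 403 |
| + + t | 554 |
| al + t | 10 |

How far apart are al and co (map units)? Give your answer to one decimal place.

The two rarest classes, + co + and al + t, are the double crossovers. Comparing them with the parentals, only the al allele has switched, so al is the middle locus and the order is t – al – co.
Crossovers in the al–co interval produce the single-crossover classes al + + and + co t (124 + 121 = 245) plus the double crossovers (20).
RF(al–co) = (245 + 20) / 1500 = 265/1500 = 0.1767 → 17.7 map units.

17.7 map units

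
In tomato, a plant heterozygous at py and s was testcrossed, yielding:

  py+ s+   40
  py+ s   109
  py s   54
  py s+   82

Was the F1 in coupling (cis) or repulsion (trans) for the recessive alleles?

trans

The two most frequent classes are py+ s (109) and py s+ (82); these are the parental (non-recombinant) types.
So the F1 carried py+ s on one chromosome and py s+ on the other — the recessive alleles are on opposite chromosomes (trans / repulsion).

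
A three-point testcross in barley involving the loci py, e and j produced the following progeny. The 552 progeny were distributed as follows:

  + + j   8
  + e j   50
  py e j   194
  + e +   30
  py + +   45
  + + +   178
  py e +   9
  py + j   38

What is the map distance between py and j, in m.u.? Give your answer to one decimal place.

20.3 m.u.

The two most frequent reciprocal classes, + + + and py e j, are the parental types, so the F1 was + + + / py e j.
The two rarest classes, + + j and py e +, are the double crossovers. Comparing them with the parentals, only the j allele has switched, so j is the middle locus and the order is e – j – py.
Crossovers in the j–py interval produce the single-crossover classes py + + and + e j (45 + 50 = 95) plus the double crossovers (17).
RF(j–py) = (95 + 17) / 552 = 112/552 = 0.2029 → 20.3 m.u.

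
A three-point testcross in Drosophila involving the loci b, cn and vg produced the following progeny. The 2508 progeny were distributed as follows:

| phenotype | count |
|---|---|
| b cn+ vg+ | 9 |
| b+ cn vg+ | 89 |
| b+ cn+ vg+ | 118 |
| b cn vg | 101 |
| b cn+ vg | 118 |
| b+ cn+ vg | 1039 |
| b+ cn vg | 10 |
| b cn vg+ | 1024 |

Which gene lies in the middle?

The two most frequent reciprocal classes, b cn vg+ and b+ cn+ vg, are the parental types, so the F1 was b cn vg+ / b+ cn+ vg.
The two rarest classes, b cn+ vg+ and b+ cn vg, are the double crossovers. Comparing them with the parentals, only the cn allele has switched, so cn is the middle locus and the order is vg – cn – b.

cn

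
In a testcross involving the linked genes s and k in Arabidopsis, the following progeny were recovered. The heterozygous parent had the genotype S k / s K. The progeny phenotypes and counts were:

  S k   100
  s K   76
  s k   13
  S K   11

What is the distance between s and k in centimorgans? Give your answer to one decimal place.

12.0 centimorgans

The recombinant classes are S K and s k: 11 + 13 = 24.
Recombination frequency = 24/200 = 0.1200 ≈ 12.0%, i.e. 12.0 centimorgans.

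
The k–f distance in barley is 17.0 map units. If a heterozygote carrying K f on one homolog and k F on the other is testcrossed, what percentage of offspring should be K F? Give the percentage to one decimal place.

8.5%

A map distance of 17.0 map units corresponds to a recombination frequency of 0.170.
The F1 is K f / k F, so K F is a recombinant gamete class with expected frequency r/2 = 0.170/2 = 0.0850.
That is 0.0850 = 8.5% of the progeny.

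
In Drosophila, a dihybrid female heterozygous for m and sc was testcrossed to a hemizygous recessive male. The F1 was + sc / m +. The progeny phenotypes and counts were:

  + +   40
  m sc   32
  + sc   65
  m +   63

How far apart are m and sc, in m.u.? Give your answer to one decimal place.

36.0 m.u.

The recombinant classes are + + and m sc: 40 + 32 = 72.
Recombination frequency = 72/200 = 0.3600 ≈ 36.0%, i.e. 36.0 m.u.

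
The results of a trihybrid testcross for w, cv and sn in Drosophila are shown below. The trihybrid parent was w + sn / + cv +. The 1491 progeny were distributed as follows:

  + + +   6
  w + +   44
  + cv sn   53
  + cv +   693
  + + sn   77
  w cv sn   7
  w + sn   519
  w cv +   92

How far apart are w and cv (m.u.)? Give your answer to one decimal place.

12.2 m.u.

The two rarest classes, w cv sn and + + +, are the double crossovers. Comparing them with the parentals, only the cv allele has switched, so cv is the middle locus and the order is w – cv – sn.
Crossovers in the w–cv interval produce the single-crossover classes + + sn and w cv + (77 + 92 = 169) plus the double crossovers (13).
RF(w–cv) = (169 + 13) / 1491 = 182/1491 = 0.1221 → 12.2 m.u.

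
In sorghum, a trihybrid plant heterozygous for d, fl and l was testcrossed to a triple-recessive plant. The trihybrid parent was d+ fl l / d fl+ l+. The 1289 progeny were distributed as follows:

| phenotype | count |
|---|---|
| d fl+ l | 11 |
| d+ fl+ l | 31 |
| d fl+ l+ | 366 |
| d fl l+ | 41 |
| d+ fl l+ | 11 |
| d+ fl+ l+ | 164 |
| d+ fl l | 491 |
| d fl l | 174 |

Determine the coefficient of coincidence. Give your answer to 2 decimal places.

0.84

The two rarest classes, d+ fl l+ and d fl+ l, are the double crossovers. Comparing them with the parentals, only the l allele has switched, so l is the middle locus and the order is d – l – fl.
d–l: (338 + 22)/1289 = 0.2793; l–fl: (72 + 22)/1289 = 0.0729.
Expected DCO frequency = 0.2793 × 0.0729 ≈ 0.02036; observed = 22/1289 ≈ 0.01707.
Coefficient of coincidence = 0.01707/0.02036 ≈ 0.84.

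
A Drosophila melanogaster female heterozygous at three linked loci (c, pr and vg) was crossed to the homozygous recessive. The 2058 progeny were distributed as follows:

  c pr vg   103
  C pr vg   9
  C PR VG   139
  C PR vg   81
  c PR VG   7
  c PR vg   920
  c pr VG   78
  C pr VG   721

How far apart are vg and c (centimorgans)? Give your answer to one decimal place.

8.5 centimorgans

The two most frequent reciprocal classes, c PR vg and C pr VG, are the parental types, so the F1 was c PR vg / C pr VG.
The two rarest classes, c PR VG and C pr vg, are the double crossovers. Comparing them with the parentals, only the vg allele has switched, so vg is the middle locus and the order is c – vg – pr.
Crossovers in the c–vg interval produce the single-crossover classes C PR vg and c pr VG (81 + 78 = 159) plus the double crossovers (16).
RF(c–vg) = (159 + 16) / 2058 = 175/2058 = 0.0850 → 8.5 centimorgans.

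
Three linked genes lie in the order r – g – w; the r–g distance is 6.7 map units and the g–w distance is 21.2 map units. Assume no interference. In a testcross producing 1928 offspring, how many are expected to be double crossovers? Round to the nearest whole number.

Map distances give recombination frequencies of 0.067 and 0.212 for the two intervals.
With no interference, expected double-crossover frequency = 0.067 × 0.212 = 0.01420.
Expected number = 0.01420 × 1928 = 27.39 ≈ 27.

27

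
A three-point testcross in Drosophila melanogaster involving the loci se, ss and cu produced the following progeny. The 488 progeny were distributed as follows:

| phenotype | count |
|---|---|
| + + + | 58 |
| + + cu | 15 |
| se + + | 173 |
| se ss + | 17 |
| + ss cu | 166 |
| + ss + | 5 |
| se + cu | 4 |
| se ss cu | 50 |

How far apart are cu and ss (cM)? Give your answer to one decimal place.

The two most frequent reciprocal classes, + ss cu and se + +, are the parental types, so the F1 was + ss cu / se + +.
The two rarest classes, + ss + and se + cu, are the double crossovers. Comparing them with the parentals, only the cu allele has switched, so cu is the middle locus and the order is se – cu – ss.
Crossovers in the cu–ss interval produce the single-crossover classes + + cu and se ss + (15 + 17 = 32) plus the double crossovers (9).
RF(cu–ss) = (32 + 9) / 488 = 41/488 = 0.0840 → 8.4 cM.

8.4 cM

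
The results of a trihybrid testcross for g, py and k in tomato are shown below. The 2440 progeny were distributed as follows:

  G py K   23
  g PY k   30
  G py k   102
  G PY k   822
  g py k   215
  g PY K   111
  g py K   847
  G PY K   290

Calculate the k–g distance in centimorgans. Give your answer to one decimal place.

The two most frequent reciprocal classes, G PY k and g py K, are the parental types, so the F1 was G PY k / g py K.
The two rarest classes, g PY k and G py K, are the double crossovers. Comparing them with the parentals, only the g allele has switched, so g is the middle locus and the order is py – g – k.
Crossovers in the g–k interval produce the single-crossover classes G PY K and g py k (290 + 215 = 505) plus the double crossovers (53).
RF(g–k) = (505 + 53) / 2440 = 558/2440 = 0.2287 → 22.9 centimorgans.

22.9 centimorgans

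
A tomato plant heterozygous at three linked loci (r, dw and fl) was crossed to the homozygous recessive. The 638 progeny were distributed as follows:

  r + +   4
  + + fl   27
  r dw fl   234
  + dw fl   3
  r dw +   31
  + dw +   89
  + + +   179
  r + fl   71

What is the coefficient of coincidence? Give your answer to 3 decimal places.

0.411

The two most frequent reciprocal classes, + + + and r dw fl, are the parental types, so the F1 was + + + / r dw fl.
The two rarest classes, r + + and + dw fl, are the double crossovers. Comparing them with the parentals, only the r allele has switched, so r is the middle locus and the order is fl – r – dw.
fl–r: (58 + 7)/638 = 0.1019; r–dw: (160 + 7)/638 = 0.2618.
Expected DCO frequency = 0.1019 × 0.2618 ≈ 0.02668; observed = 7/638 ≈ 0.01097.
Coefficient of coincidence = 0.01097/0.02668 ≈ 0.411.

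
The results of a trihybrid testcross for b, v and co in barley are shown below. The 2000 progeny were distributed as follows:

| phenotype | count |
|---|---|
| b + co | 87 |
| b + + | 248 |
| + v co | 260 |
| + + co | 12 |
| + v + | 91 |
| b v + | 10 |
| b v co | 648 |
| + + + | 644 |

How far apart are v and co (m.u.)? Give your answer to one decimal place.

10.0 m.u.

The two most frequent reciprocal classes, b v co and + + +, are the parental types, so the F1 was b v co / + + +.
The two rarest classes, b v + and + + co, are the double crossovers. Comparing them with the parentals, only the co allele has switched, so co is the middle locus and the order is v – co – b.
Crossovers in the v–co interval produce the single-crossover classes b + co and + v + (87 + 91 = 178) plus the double crossovers (22).
RF(v–co) = (178 + 22) / 2000 = 200/2000 = 0.1000 → 10.0 m.u.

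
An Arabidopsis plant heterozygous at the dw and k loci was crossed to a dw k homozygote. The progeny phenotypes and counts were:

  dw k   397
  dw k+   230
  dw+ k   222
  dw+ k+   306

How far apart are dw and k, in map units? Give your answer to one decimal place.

39.1 map units

The two most frequent classes, dw+ k+ (306) and dw k (397), are the parental types, so the F1 was dw+ k+ / dw k.
The recombinant classes are dw+ k and dw k+: 222 + 230 = 452.
Recombination frequency = 452/1155 = 0.3913 ≈ 39.1%, i.e. 39.1 map units.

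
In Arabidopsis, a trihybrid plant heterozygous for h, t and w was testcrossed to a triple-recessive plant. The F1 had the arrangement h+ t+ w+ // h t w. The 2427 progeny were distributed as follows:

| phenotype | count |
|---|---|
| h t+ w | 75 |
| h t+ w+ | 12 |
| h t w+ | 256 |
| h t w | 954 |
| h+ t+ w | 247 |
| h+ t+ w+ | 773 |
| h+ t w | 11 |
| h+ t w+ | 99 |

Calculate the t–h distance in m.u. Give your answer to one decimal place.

The two rarest classes, h t+ w+ and h+ t w, are the double crossovers. Comparing them with the parentals, only the h allele has switched, so h is the middle locus and the order is w – h – t.
Crossovers in the h–t interval produce the single-crossover classes h+ t w+ and h t+ w (99 + 75 = 174) plus the double crossovers (23).
RF(h–t) = (174 + 23) / 2427 = 197/2427 = 0.0812 → 8.1 m.u.

8.1 m.u.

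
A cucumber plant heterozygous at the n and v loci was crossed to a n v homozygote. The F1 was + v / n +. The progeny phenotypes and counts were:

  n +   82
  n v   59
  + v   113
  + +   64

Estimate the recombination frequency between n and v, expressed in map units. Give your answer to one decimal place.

The recombinant classes are + + and n v: 64 + 59 = 123.
Recombination frequency = 123/318 = 0.3868 ≈ 38.7%, i.e. 38.7 map units.

38.7 map units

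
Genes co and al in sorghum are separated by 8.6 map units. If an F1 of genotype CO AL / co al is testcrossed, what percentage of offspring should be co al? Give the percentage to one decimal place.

45.7%

A map distance of 8.6 map units corresponds to a recombination frequency of 0.086.
The F1 is CO AL / co al, so co al is a parental gamete class with expected frequency (1 − r)/2 = 0.914/2 = 0.4570.
That is 0.4570 = 45.7% of the progeny.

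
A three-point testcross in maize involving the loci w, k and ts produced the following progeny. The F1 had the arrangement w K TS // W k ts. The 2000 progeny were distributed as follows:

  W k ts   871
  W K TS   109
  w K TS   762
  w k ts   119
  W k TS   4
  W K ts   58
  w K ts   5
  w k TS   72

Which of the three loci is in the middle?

The two rarest classes, w K ts and W k TS, are the double crossovers. Comparing them with the parentals, only the ts allele has switched, so ts is the middle locus and the order is k – ts – w.

ts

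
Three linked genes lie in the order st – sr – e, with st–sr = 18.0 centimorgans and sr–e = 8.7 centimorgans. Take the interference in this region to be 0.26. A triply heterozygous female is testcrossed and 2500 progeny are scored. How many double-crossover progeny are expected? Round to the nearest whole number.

Map distances give recombination frequencies of 0.180 and 0.087 for the two intervals.
With interference 0.26 (so coincidence = 0.74), expected double-crossover frequency = 0.180 × 0.087 × 0.74 = 0.01159.
Expected number = 0.01159 × 2500 = 28.97 ≈ 29.

29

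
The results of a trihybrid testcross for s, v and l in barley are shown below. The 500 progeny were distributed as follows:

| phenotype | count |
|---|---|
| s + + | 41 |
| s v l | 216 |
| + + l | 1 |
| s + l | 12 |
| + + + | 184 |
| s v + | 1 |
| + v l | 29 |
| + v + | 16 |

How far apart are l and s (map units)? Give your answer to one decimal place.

14.4 map units

The two most frequent reciprocal classes, s v l and + + +, are the parental types, so the F1 was s v l / + + +.
The two rarest classes, s v + and + + l, are the double crossovers. Comparing them with the parentals, only the l allele has switched, so l is the middle locus and the order is s – l – v.
Crossovers in the s–l interval produce the single-crossover classes + v l and s + + (29 + 41 = 70) plus the double crossovers (2).
RF(s–l) = (70 + 2) / 500 = 72/500 = 0.1440 → 14.4 map units.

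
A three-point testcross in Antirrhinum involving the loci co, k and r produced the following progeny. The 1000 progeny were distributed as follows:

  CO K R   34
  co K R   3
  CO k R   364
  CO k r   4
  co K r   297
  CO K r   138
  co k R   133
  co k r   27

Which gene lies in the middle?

r

The two most frequent reciprocal classes, co K r and CO k R, are the parental types, so the F1 was co K r / CO k R.
The two rarest classes, co K R and CO k r, are the double crossovers. Comparing them with the parentals, only the r allele has switched, so r is the middle locus and the order is k – r – co.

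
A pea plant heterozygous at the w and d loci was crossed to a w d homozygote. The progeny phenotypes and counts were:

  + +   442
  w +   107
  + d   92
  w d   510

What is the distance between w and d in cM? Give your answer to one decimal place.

17.3 cM

The two most frequent classes, + + (442) and w d (510), are the parental types, so the F1 was + + / w d.
The recombinant classes are + d and w +: 92 + 107 = 199.
Recombination frequency = 199/1151 = 0.1729 ≈ 17.3%, i.e. 17.3 cM.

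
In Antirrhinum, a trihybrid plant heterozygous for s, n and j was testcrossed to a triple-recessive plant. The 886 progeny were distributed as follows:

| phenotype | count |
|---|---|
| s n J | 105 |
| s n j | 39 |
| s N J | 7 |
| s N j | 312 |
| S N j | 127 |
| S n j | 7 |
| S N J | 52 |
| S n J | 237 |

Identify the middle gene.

The two most frequent reciprocal classes, S n J and s N j, are the parental types, so the F1 was S n J / s N j.
The two rarest classes, S n j and s N J, are the double crossovers. Comparing them with the parentals, only the j allele has switched, so j is the middle locus and the order is s – j – n.

j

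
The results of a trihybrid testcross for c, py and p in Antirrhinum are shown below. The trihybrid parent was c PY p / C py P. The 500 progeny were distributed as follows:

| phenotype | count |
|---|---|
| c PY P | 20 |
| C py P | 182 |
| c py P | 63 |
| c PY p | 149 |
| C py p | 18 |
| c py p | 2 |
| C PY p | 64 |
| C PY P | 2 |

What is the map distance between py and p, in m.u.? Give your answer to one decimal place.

8.4 m.u.

The two rarest classes, c py p and C PY P, are the double crossovers. Comparing them with the parentals, only the py allele has switched, so py is the middle locus and the order is p – py – c.
Crossovers in the p–py interval produce the single-crossover classes c PY P and C py p (20 + 18 = 38) plus the double crossovers (4).
RF(p–py) = (38 + 4) / 500 = 42/500 = 0.0840 → 8.4 m.u.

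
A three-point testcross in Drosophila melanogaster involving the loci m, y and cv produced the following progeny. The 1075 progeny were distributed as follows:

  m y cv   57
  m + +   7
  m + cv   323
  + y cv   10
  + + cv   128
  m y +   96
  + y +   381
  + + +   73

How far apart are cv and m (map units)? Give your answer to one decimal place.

The two most frequent reciprocal classes, m + cv and + y +, are the parental types, so the F1 was m + cv / + y +.
The two rarest classes, m + + and + y cv, are the double crossovers. Comparing them with the parentals, only the cv allele has switched, so cv is the middle locus and the order is m – cv – y.
Crossovers in the m–cv interval produce the single-crossover classes + + cv and m y + (128 + 96 = 224) plus the double crossovers (17).
RF(m–cv) = (224 + 17) / 1075 = 241/1075 = 0.2242 → 22.4 map units.

22.4 map units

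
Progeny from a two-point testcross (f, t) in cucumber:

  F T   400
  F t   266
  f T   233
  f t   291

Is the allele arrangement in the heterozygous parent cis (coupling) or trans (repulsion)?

The two most frequent classes are F T (400) and f t (291); these are the parental (non-recombinant) types.
So the F1 carried F T on one chromosome and f t on the other — the recessive alleles are on the same chromosome (cis / coupling).

cis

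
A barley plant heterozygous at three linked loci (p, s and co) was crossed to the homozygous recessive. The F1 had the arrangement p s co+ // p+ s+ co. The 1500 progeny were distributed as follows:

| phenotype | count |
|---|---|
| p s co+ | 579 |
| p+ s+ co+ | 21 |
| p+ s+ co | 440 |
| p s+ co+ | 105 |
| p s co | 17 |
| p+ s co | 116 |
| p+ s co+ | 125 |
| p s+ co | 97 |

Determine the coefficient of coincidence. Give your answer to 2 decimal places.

The two rarest classes, p s co and p+ s+ co+, are the double crossovers. Comparing them with the parentals, only the co allele has switched, so co is the middle locus and the order is p – co – s.
p–co: (222 + 38)/1500 = 0.1733; co–s: (221 + 38)/1500 = 0.1727.
Expected DCO frequency = 0.1733 × 0.1727 ≈ 0.02993; observed = 38/1500 ≈ 0.02533.
Coefficient of coincidence = 0.02533/0.02993 ≈ 0.85.

0.85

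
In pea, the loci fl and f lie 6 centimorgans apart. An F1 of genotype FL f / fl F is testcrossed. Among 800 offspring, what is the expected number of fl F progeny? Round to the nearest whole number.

A map distance of 6 centimorgans corresponds to a recombination frequency of 0.060.
The F1 is FL f / fl F, so fl F is a parental gamete class with expected frequency (1 − r)/2 = 0.940/2 = 0.4700.
Expected number = 0.4700 × 800 = 376.00 ≈ 376.

376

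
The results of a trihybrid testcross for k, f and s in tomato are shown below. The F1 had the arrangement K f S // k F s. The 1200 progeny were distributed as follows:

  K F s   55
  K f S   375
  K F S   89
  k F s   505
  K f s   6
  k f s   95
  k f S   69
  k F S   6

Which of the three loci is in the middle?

s

The two rarest classes, K f s and k F S, are the double crossovers. Comparing them with the parentals, only the s allele has switched, so s is the middle locus and the order is f – s – k.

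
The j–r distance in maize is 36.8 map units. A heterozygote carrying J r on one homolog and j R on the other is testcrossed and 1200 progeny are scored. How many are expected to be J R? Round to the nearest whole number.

A map distance of 36.8 map units corresponds to a recombination frequency of 0.368.
The F1 is J r / j R, so J R is a recombinant gamete class with expected frequency r/2 = 0.368/2 = 0.1840.
Expected number = 0.1840 × 1200 = 220.80 ≈ 221.

221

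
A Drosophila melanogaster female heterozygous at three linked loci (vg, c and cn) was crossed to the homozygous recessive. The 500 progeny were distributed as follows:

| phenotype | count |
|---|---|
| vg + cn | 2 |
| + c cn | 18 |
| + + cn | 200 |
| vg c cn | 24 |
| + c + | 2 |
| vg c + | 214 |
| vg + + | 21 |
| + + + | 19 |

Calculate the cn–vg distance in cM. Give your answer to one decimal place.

The two most frequent reciprocal classes, vg c + and + + cn, are the parental types, so the F1 was vg c + / + + cn.
The two rarest classes, + c + and vg + cn, are the double crossovers. Comparing them with the parentals, only the vg allele has switched, so vg is the middle locus and the order is cn – vg – c.
Crossovers in the cn–vg interval produce the single-crossover classes vg c cn and + + + (24 + 19 = 43) plus the double crossovers (4).
RF(cn–vg) = (43 + 4) / 500 = 47/500 = 0.0940 → 9.4 cM.

9.4 cM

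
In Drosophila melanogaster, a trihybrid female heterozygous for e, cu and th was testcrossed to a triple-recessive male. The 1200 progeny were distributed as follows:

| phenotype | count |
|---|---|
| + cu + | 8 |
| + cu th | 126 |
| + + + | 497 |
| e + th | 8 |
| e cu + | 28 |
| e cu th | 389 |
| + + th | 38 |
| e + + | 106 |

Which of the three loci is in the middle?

The two most frequent reciprocal classes, e cu th and + + +, are the parental types, so the F1 was e cu th / + + +.
The two rarest classes, e + th and + cu +, are the double crossovers. Comparing them with the parentals, only the cu allele has switched, so cu is the middle locus and the order is th – cu – e.

cu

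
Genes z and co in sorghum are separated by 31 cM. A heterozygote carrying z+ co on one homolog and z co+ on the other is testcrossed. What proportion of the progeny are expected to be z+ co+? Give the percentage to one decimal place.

A map distance of 31 cM corresponds to a recombination frequency of 0.310.
The F1 is z+ co / z co+, so z+ co+ is a recombinant gamete class with expected frequency r/2 = 0.310/2 = 0.1550.
That is 0.1550 = 15.5% of the progeny.

15.5%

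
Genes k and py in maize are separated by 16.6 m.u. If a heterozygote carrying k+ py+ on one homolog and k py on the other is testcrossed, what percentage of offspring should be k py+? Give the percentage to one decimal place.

A map distance of 16.6 m.u. corresponds to a recombination frequency of 0.166.
The F1 is k+ py+ / k py, so k py+ is a recombinant gamete class with expected frequency r/2 = 0.166/2 = 0.0830.
That is 0.0830 = 8.3% of the progeny.

8.3%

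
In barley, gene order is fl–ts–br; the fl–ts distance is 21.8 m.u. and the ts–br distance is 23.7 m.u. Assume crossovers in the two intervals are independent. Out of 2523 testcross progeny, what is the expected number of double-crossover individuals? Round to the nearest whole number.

130

Map distances give recombination frequencies of 0.218 and 0.237 for the two intervals.
With no interference, expected double-crossover frequency = 0.218 × 0.237 = 0.05167.
Expected number = 0.05167 × 2523 = 130.35 ≈ 130.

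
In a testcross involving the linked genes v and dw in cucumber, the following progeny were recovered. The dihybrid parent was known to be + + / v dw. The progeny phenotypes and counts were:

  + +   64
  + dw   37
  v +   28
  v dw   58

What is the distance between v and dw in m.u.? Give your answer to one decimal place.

The recombinant classes are + dw and v +: 37 + 28 = 65.
Recombination frequency = 65/187 = 0.3476 ≈ 34.8%, i.e. 34.8 m.u.

34.8 m.u.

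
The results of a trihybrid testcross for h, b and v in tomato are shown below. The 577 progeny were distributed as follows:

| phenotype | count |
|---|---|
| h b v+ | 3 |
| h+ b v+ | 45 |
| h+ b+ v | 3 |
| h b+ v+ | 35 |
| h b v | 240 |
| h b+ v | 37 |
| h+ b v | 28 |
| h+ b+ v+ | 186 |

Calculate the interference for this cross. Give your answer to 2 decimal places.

0.43

The two most frequent reciprocal classes, h+ b+ v+ and h b v, are the parental types, so the F1 was h+ b+ v+ / h b v.
The two rarest classes, h+ b+ v and h b v+, are the double crossovers. Comparing them with the parentals, only the v allele has switched, so v is the middle locus and the order is h – v – b.
h–v: (63 + 6)/577 = 0.1196; v–b: (82 + 6)/577 = 0.1525.
Expected DCO frequency = 0.1196 × 0.1525 ≈ 0.01824; observed = 6/577 ≈ 0.01040.
Coefficient of coincidence = 0.01040/0.01824 ≈ 0.57; interference = 1 − 0.57 = 0.43.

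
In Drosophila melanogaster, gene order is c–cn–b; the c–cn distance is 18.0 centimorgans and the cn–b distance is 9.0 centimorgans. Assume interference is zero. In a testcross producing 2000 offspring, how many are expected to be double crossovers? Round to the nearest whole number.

Map distances give recombination frequencies of 0.180 and 0.090 for the two intervals.
With no interference, expected double-crossover frequency = 0.180 × 0.090 = 0.01620.
Expected number = 0.01620 × 2000 = 32.40 ≈ 32.

32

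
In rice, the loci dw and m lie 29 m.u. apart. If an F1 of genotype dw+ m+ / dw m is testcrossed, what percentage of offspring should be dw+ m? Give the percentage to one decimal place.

A map distance of 29 m.u. corresponds to a recombination frequency of 0.290.
The F1 is dw+ m+ / dw m, so dw+ m is a recombinant gamete class with expected frequency r/2 = 0.290/2 = 0.1450.
That is 0.1450 = 14.5% of the progeny.

14.5%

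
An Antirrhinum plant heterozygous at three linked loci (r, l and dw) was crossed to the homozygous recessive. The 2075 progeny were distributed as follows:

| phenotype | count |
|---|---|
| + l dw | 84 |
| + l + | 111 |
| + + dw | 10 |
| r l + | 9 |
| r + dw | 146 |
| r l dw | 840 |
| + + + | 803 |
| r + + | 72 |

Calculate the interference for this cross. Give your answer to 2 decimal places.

0.18

The two most frequent reciprocal classes, r l dw and + + +, are the parental types, so the F1 was r l dw / + + +.
The two rarest classes, r l + and + + dw, are the double crossovers. Comparing them with the parentals, only the dw allele has switched, so dw is the middle locus and the order is r – dw – l.
r–dw: (156 + 19)/2075 = 0.0843; dw–l: (257 + 19)/2075 = 0.1330.
Expected DCO frequency = 0.0843 × 0.1330 ≈ 0.01121; observed = 19/2075 ≈ 0.00916.
Coefficient of coincidence = 0.00916/0.01121 ≈ 0.82; interference = 1 − 0.82 = 0.18.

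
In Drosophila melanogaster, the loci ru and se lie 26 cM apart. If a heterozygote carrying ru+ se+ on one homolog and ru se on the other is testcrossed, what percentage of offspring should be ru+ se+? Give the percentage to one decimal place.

A map distance of 26 cM corresponds to a recombination frequency of 0.260.
The F1 is ru+ se+ / ru se, so ru+ se+ is a parental gamete class with expected frequency (1 − r)/2 = 0.740/2 = 0.3700.
That is 0.3700 = 37.0% of the progeny.

37.0%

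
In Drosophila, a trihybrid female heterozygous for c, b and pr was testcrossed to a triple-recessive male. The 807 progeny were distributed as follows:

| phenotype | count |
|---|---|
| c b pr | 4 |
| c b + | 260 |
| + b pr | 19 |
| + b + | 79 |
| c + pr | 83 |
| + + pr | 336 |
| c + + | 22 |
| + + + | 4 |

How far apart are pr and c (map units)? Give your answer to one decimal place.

The two most frequent reciprocal classes, + + pr and c b +, are the parental types, so the F1 was + + pr / c b +.
The two rarest classes, + + + and c b pr, are the double crossovers. Comparing them with the parentals, only the pr allele has switched, so pr is the middle locus and the order is c – pr – b.
Crossovers in the c–pr interval produce the single-crossover classes c + pr and + b + (83 + 79 = 162) plus the double crossovers (8).
RF(c–pr) = (162 + 8) / 807 = 170/807 = 0.2107 → 21.1 map units.

21.1 map units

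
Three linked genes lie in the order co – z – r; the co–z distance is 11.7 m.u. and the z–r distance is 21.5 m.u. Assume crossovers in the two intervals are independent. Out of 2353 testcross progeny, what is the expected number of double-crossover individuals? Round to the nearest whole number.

59

Map distances give recombination frequencies of 0.117 and 0.215 for the two intervals.
With no interference, expected double-crossover frequency = 0.117 × 0.215 = 0.02515.
Expected number = 0.02515 × 2353 = 59.19 ≈ 59.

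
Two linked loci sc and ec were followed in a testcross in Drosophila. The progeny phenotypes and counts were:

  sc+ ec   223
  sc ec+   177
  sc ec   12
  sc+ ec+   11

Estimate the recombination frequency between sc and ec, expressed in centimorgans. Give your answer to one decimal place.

5.4 centimorgans

The two most frequent classes, sc+ ec (223) and sc ec+ (177), are the parental types, so the F1 was sc+ ec / sc ec+.
The recombinant classes are sc+ ec+ and sc ec: 11 + 12 = 23.
Recombination frequency = 23/423 = 0.0544 ≈ 5.4%, i.e. 5.4 centimorgans.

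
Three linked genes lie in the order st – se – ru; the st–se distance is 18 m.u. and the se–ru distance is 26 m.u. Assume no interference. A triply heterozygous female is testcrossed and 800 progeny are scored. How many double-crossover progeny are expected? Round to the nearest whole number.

Map distances give recombination frequencies of 0.180 and 0.260 for the two intervals.
With no interference, expected double-crossover frequency = 0.180 × 0.260 = 0.04680.
Expected number = 0.04680 × 800 = 37.44 ≈ 37.

37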